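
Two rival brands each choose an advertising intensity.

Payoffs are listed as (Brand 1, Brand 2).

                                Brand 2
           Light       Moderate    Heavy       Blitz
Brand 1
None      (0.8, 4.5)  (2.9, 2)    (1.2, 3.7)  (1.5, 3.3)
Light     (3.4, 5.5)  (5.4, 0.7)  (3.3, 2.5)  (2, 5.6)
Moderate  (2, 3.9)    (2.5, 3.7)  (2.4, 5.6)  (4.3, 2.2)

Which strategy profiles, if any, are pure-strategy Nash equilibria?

Mark each player's best response to every combination of opponents' strategies; a profile where every player is best-responding is a pure Nash equilibrium.
Brand 1 against Light: payoffs 0.8, 3.4, 2 → best response Light.
Brand 1 against Moderate: payoffs 2.9, 5.4, 2.5 → best response Light.
Brand 1 against Heavy: payoffs 1.2, 3.3, 2.4 → best response Light.
Brand 1 against Blitz: payoffs 1.5, 2, 4.3 → best response Moderate.
Brand 2 against None: payoffs 4.5, 2, 3.7, 3.3 → best response Light.
Brand 2 against Light: payoffs 5.5, 0.7, 2.5, 5.6 → best response Blitz.
Brand 2 against Moderate: payoffs 3.9, 3.7, 5.6, 2.2 → best response Heavy.
No profile is a mutual best response for all players.

This game has no pure Nash equilibrium.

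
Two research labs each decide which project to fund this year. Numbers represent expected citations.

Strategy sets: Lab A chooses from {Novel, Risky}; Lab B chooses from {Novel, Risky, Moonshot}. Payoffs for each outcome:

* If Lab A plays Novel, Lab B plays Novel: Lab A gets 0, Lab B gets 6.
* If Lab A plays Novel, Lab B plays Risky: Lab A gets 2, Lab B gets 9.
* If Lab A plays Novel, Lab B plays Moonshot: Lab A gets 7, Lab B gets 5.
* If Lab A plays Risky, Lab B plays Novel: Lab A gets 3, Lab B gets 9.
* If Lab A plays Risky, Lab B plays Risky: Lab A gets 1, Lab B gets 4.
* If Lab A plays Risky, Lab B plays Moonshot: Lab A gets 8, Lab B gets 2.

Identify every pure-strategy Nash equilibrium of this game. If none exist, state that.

(Novel, Risky), (Risky, Novel)

For each player, find the best response to each opponent profile; mutual best responses are the pure NE.
Lab A against Novel: payoffs 0, 3 → best response Risky.
Lab A against Risky: payoffs 2, 1 → best response Novel.
Lab A against Moonshot: payoffs 7, 8 → best response Risky.
Lab B against Novel: payoffs 6, 9, 5 → best response Risky.
Lab B against Risky: payoffs 9, 4, 2 → best response Novel.
Mutual best responses: (Novel, Risky); (Risky, Novel).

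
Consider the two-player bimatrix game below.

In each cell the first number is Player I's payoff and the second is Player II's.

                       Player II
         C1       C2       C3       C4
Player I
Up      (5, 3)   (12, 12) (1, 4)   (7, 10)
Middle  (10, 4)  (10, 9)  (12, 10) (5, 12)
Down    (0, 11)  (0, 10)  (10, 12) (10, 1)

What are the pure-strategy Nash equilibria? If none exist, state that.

Player I against C1: payoffs 5, 10, 0 → best response Middle.
Player I against C2: payoffs 12, 10, 0 → best response Up.
Player I against C3: payoffs 1, 12, 10 → best response Middle.
Player I against C4: payoffs 7, 5, 10 → best response Down.
Player II against Up: payoffs 3, 12, 4, 10 → best response C2.
Player II against Middle: payoffs 4, 9, 10, 12 → best response C4.
Player II against Down: payoffs 11, 10, 12, 1 → best response C3.
Mutual best responses: (Up, C2).

Pure NE: (Up, C2)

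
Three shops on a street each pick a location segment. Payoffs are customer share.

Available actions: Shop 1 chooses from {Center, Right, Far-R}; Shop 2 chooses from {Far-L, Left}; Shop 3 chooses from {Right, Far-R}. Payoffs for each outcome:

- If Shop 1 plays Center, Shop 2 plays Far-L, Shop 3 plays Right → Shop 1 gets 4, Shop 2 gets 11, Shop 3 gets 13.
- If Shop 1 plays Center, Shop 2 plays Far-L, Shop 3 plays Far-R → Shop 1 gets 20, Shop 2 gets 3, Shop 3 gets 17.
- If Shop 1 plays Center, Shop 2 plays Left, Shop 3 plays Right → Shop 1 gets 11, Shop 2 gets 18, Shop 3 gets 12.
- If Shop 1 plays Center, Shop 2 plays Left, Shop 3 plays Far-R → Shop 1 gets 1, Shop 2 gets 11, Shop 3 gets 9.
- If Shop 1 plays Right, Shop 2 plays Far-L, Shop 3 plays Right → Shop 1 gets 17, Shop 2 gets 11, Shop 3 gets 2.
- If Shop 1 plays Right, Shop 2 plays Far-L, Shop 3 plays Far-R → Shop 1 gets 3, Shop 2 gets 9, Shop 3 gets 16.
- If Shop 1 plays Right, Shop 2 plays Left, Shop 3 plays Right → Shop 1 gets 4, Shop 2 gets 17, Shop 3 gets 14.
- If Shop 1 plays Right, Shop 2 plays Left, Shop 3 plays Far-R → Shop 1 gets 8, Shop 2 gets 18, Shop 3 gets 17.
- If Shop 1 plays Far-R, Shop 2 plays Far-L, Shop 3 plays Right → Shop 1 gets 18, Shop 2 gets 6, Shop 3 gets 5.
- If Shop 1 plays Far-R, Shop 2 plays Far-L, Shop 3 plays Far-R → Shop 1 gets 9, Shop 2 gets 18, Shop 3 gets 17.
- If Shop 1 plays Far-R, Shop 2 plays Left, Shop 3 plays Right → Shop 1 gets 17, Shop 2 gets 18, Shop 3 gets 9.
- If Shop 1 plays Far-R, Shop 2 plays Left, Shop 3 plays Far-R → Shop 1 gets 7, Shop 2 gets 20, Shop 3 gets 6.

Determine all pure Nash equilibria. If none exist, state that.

The pure Nash equilibria are (Right, Left, Far-R) and (Far-R, Left, Right).

Check each profile: it is a Nash equilibrium iff no player can strictly gain by switching unilaterally.
(Center, Far-L, Right): Shop 1 can switch to Right (4 → 17). Not NE.
(Center, Far-L, Far-R): Shop 2 can switch to Left (3 → 11). Not NE.
(Center, Left, Right): Shop 1 can switch to Far-R (11 → 17). Not NE.
(Center, Left, Far-R): Shop 1 can switch to Right (1 → 8). Not NE.
(Right, Far-L, Right): Shop 1 can switch to Far-R (17 → 18). Not NE.
(Right, Far-L, Far-R): Shop 1 can switch to Center (3 → 20). Not NE.
(Right, Left, Right): Shop 1 can switch to Center (4 → 11). Not NE.
(Right, Left, Far-R): Shop 1 gets 8, best alternative 7; Shop 2 gets 18, best alternative 9; Shop 3 gets 17, best alternative 14. No profitable deviation — NE.
(Far-R, Far-L, Right): Shop 2 can switch to Left (6 → 18). Not NE.
(Far-R, Far-L, Far-R): Shop 1 can switch to Center (9 → 20). Not NE.
(Far-R, Left, Right): Shop 1 gets 17, best alternative 11; Shop 2 gets 18, best alternative 6; Shop 3 gets 9, best alternative 6. No profitable deviation — NE.
(Far-R, Left, Far-R): Shop 1 can switch to Right (7 → 8). Not NE.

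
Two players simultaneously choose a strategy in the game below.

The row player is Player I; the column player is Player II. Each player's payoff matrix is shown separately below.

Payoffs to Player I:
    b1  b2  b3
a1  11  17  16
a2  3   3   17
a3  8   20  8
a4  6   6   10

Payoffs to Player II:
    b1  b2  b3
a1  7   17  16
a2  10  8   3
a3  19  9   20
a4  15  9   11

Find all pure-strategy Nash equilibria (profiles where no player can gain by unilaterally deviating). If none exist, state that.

Player I against b1: payoffs 11, 3, 8, 6 → best response a1.
Player I against b2: payoffs 17, 3, 20, 6 → best response a3.
Player I against b3: payoffs 16, 17, 8, 10 → best response a2.
Player II against a1: payoffs 7, 17, 16 → best response b2.
Player II against a2: payoffs 10, 8, 3 → best response b1.
Player II against a3: payoffs 19, 9, 20 → best response b3.
Player II against a4: payoffs 15, 9, 11 → best response b1.
No profile is a mutual best response for all players.

There is no pure-strategy Nash equilibrium.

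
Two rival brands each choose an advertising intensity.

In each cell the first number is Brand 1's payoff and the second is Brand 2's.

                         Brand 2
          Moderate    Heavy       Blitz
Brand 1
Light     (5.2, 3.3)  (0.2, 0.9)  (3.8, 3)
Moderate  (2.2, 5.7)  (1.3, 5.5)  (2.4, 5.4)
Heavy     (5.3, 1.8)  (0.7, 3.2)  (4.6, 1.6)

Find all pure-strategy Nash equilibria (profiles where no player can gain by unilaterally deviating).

(Light, Moderate): Brand 1 can switch to Heavy (5.2 → 5.3). Not NE.
(Light, Heavy): Brand 1 can switch to Moderate (0.2 → 1.3). Not NE.
(Light, Blitz): Brand 1 can switch to Heavy (3.8 → 4.6). Not NE.
(Moderate, Moderate): Brand 1 can switch to Light (2.2 → 5.2). Not NE.
(Moderate, Heavy): Brand 2 can switch to Moderate (5.5 → 5.7). Not NE.
(Moderate, Blitz): Brand 1 can switch to Light (2.4 → 3.8). Not NE.
(Heavy, Moderate): Brand 2 can switch to Heavy (1.8 → 3.2). Not NE.
(Heavy, Heavy): Brand 1 can switch to Moderate (0.7 → 1.3). Not NE.
(Heavy, Blitz): Brand 2 can switch to Moderate (1.6 → 1.8). Not NE.

There is no pure-strategy Nash equilibrium.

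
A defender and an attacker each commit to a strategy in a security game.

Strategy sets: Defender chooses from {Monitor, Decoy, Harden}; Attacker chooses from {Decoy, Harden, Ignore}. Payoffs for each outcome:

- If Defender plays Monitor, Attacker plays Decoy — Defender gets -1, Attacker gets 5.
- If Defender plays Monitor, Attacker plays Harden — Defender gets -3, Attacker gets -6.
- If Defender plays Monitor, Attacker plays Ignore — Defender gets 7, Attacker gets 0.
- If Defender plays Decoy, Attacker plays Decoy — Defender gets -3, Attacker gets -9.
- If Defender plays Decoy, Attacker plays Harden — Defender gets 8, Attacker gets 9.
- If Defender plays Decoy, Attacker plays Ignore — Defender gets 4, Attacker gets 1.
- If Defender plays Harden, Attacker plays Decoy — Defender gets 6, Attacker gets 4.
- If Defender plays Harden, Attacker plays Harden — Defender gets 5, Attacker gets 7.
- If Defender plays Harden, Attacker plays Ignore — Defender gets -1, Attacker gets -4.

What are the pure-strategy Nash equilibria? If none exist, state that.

(Monitor, Decoy): Defender can switch to Harden (-1 → 6). Not NE.
(Monitor, Harden): Defender can switch to Decoy (-3 → 8). Not NE.
(Monitor, Ignore): Attacker can switch to Decoy (0 → 5). Not NE.
(Decoy, Decoy): Defender can switch to Monitor (-3 → -1). Not NE.
(Decoy, Harden): Defender gets 8, best alternative 5; Attacker gets 9, best alternative 1. No profitable deviation — NE.
(Decoy, Ignore): Defender can switch to Monitor (4 → 7). Not NE.
(Harden, Decoy): Attacker can switch to Harden (4 → 7). Not NE.
(Harden, Harden): Defender can switch to Decoy (5 → 8). Not NE.
(Harden, Ignore): Defender can switch to Monitor (-1 → 7). Not NE.

Pure NE: (Decoy, Harden)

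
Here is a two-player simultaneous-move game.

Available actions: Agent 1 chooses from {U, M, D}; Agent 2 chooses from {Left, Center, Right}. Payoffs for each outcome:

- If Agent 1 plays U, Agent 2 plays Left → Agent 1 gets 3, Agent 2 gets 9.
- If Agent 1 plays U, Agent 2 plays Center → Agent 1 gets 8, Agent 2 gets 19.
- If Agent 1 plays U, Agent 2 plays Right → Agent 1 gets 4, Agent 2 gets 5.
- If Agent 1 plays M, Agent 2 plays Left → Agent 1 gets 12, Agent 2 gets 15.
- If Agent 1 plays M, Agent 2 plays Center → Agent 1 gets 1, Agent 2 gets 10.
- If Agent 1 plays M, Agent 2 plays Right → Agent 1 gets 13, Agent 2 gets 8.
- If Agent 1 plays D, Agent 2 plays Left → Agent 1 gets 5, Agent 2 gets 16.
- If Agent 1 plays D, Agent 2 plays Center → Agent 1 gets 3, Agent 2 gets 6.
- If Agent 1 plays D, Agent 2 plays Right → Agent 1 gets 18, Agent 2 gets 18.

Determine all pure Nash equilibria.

The pure Nash equilibria are (U, Center) and (M, Left) and (D, Right).

(U, Left): Agent 1 can switch to M (3 → 12). Not NE.
(U, Center): Agent 1 gets 8, best alternative 3; Agent 2 gets 19, best alternative 9. No profitable deviation — NE.
(U, Right): Agent 1 can switch to M (4 → 13). Not NE.
(M, Left): Agent 1 gets 12, best alternative 5; Agent 2 gets 15, best alternative 10. No profitable deviation — NE.
(M, Center): Agent 1 can switch to U (1 → 8). Not NE.
(M, Right): Agent 1 can switch to D (13 → 18). Not NE.
(D, Left): Agent 1 can switch to M (5 → 12). Not NE.
(D, Center): Agent 1 can switch to U (3 → 8). Not NE.
(D, Right): Agent 1 gets 18, best alternative 13; Agent 2 gets 18, best alternative 16. No profitable deviation — NE.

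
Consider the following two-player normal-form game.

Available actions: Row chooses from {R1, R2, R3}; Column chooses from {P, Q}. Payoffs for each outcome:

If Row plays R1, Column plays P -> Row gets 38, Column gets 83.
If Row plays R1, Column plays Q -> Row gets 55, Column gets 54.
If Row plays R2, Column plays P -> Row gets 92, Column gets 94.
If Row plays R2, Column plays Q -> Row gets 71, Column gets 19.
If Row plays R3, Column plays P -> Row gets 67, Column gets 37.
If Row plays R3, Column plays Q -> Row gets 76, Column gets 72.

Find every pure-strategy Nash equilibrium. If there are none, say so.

(R1, P): Row can switch to R2 (38 → 92). Not NE.
(R1, Q): Row can switch to R2 (55 → 71). Not NE.
(R2, P): Row gets 92, best alternative 67; Column gets 94, best alternative 19. No profitable deviation — NE.
(R2, Q): Row can switch to R3 (71 → 76). Not NE.
(R3, P): Row can switch to R2 (67 → 92). Not NE.
(R3, Q): Row gets 76, best alternative 71; Column gets 72, best alternative 37. No profitable deviation — NE.

Pure-strategy Nash equilibria: (R2, P), (R3, Q)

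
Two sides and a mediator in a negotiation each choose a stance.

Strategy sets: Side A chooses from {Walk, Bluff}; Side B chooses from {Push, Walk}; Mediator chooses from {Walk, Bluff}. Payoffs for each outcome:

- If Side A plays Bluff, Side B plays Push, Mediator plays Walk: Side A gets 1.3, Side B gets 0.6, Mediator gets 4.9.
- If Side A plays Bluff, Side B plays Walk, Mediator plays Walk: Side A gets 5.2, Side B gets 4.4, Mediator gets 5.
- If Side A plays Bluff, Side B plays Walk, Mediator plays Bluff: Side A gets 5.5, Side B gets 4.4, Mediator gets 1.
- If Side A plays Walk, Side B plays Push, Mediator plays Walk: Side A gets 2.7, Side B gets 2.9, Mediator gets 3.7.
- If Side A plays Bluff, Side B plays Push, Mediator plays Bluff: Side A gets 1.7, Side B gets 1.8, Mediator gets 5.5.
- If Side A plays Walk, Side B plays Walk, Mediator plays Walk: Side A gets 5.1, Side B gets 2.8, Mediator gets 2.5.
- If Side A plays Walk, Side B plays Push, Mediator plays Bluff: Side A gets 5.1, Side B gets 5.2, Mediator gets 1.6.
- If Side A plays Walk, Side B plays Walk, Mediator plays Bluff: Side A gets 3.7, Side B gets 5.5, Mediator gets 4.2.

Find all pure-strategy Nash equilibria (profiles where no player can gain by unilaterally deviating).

Side A against (Push, Walk): payoffs 2.7, 1.3 → best response Walk.
Side A against (Push, Bluff): payoffs 5.1, 1.7 → best response Walk.
Side A against (Walk, Walk): payoffs 5.1, 5.2 → best response Bluff.
Side A against (Walk, Bluff): payoffs 3.7, 5.5 → best response Bluff.
Side B against (Walk, Walk): payoffs 2.9, 2.8 → best response Push.
Side B against (Walk, Bluff): payoffs 5.2, 5.5 → best response Walk.
Side B against (Bluff, Walk): payoffs 0.6, 4.4 → best response Walk.
Side B against (Bluff, Bluff): payoffs 1.8, 4.4 → best response Walk.
Mediator against (Walk, Push): payoffs 3.7, 1.6 → best response Walk.
Mediator against (Walk, Walk): payoffs 2.5, 4.2 → best response Bluff.
Mediator against (Bluff, Push): payoffs 4.9, 5.5 → best response Bluff.
Mediator against (Bluff, Walk): payoffs 5, 1 → best response Walk.
Mutual best responses: (Walk, Push, Walk); (Bluff, Walk, Walk).

The pure Nash equilibria are (Walk, Push, Walk) and (Bluff, Walk, Walk).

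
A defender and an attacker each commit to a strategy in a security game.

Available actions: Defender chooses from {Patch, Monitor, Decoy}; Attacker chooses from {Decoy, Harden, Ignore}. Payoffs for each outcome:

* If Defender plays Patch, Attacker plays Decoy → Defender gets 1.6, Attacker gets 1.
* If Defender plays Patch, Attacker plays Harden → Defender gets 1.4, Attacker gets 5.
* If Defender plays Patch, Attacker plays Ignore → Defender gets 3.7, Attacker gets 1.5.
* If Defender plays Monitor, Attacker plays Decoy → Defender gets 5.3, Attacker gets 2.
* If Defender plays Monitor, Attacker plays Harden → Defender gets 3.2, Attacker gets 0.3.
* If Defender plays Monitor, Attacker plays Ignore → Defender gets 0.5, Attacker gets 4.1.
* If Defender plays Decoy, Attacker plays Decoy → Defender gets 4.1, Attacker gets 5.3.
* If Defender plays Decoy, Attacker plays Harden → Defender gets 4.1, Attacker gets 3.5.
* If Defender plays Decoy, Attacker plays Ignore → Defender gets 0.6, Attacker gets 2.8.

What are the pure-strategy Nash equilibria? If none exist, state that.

This game has no pure Nash equilibrium.

Defender against Decoy: payoffs 1.6, 5.3, 4.1 → best response Monitor.
Defender against Harden: payoffs 1.4, 3.2, 4.1 → best response Decoy.
Defender against Ignore: payoffs 3.7, 0.5, 0.6 → best response Patch.
Attacker against Patch: payoffs 1, 5, 1.5 → best response Harden.
Attacker against Monitor: payoffs 2, 0.3, 4.1 → best response Ignore.
Attacker against Decoy: payoffs 5.3, 3.5, 2.8 → best response Decoy.
No profile is a mutual best response for all players.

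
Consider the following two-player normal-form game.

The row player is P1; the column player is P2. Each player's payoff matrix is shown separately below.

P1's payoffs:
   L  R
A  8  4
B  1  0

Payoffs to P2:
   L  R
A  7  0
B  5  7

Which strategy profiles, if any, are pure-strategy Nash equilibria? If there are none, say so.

The unique pure-strategy Nash equilibrium is (A, L).

For each player, find the best response to each opponent profile; mutual best responses are the pure NE.
P1 against L: payoffs 8, 1 → best response A.
P1 against R: payoffs 4, 0 → best response A.
P2 against A: payoffs 7, 0 → best response L.
P2 against B: payoffs 5, 7 → best response R.
Mutual best responses: (A, L).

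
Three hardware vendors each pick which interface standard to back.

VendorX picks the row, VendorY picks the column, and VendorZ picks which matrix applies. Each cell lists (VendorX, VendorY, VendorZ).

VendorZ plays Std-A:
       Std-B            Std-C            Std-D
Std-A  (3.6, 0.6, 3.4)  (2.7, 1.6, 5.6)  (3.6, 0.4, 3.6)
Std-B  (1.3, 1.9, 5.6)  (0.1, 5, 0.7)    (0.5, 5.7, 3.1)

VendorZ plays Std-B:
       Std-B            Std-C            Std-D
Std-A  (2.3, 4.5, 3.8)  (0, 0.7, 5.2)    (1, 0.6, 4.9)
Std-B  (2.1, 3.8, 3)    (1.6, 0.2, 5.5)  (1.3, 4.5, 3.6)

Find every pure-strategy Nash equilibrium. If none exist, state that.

Mark each player's best response to every combination of opponents' strategies; a profile where every player is best-responding is a pure Nash equilibrium.
VendorX against (Std-B, Std-A): payoffs 3.6, 1.3 → best response Std-A.
VendorX against (Std-B, Std-B): payoffs 2.3, 2.1 → best response Std-A.
VendorX against (Std-C, Std-A): payoffs 2.7, 0.1 → best response Std-A.
VendorX against (Std-C, Std-B): payoffs 0, 1.6 → best response Std-B.
VendorX against (Std-D, Std-A): payoffs 3.6, 0.5 → best response Std-A.
VendorX against (Std-D, Std-B): payoffs 1, 1.3 → best response Std-B.
VendorY against (Std-A, Std-A): payoffs 0.6, 1.6, 0.4 → best response Std-C.
VendorY against (Std-A, Std-B): payoffs 4.5, 0.7, 0.6 → best response Std-B.
VendorY against (Std-B, Std-A): payoffs 1.9, 5, 5.7 → best response Std-D.
VendorY against (Std-B, Std-B): payoffs 3.8, 0.2, 4.5 → best response Std-D.
VendorZ against (Std-A, Std-B): payoffs 3.4, 3.8 → best response Std-B.
VendorZ against (Std-A, Std-C): payoffs 5.6, 5.2 → best response Std-A.
VendorZ against (Std-A, Std-D): payoffs 3.6, 4.9 → best response Std-B.
VendorZ against (Std-B, Std-B): payoffs 5.6, 3 → best response Std-A.
VendorZ against (Std-B, Std-C): payoffs 0.7, 5.5 → best response Std-B.
VendorZ against (Std-B, Std-D): payoffs 3.1, 3.6 → best response Std-B.
Mutual best responses: (Std-A, Std-B, Std-B); (Std-A, Std-C, Std-A); (Std-B, Std-D, Std-B).

(Std-A, Std-B, Std-B) and (Std-A, Std-C, Std-A) and (Std-B, Std-D, Std-B)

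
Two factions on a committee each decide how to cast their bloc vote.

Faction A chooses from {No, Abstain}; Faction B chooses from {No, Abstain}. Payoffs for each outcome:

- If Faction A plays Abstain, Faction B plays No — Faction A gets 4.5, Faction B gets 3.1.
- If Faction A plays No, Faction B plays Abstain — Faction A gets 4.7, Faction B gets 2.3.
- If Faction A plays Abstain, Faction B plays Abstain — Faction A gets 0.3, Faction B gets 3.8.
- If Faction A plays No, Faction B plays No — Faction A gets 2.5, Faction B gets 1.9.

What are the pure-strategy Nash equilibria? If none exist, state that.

(No, Abstain)

Check each profile: it is a Nash equilibrium iff no player can strictly gain by switching unilaterally.
(No, No): Faction A can switch to Abstain (2.5 → 4.5). Not NE.
(No, Abstain): Faction A gets 4.7, best alternative 0.3; Faction B gets 2.3, best alternative 1.9. No profitable deviation — NE.
(Abstain, No): Faction B can switch to Abstain (3.1 → 3.8). Not NE.
(Abstain, Abstain): Faction A can switch to No (0.3 → 4.7). Not NE.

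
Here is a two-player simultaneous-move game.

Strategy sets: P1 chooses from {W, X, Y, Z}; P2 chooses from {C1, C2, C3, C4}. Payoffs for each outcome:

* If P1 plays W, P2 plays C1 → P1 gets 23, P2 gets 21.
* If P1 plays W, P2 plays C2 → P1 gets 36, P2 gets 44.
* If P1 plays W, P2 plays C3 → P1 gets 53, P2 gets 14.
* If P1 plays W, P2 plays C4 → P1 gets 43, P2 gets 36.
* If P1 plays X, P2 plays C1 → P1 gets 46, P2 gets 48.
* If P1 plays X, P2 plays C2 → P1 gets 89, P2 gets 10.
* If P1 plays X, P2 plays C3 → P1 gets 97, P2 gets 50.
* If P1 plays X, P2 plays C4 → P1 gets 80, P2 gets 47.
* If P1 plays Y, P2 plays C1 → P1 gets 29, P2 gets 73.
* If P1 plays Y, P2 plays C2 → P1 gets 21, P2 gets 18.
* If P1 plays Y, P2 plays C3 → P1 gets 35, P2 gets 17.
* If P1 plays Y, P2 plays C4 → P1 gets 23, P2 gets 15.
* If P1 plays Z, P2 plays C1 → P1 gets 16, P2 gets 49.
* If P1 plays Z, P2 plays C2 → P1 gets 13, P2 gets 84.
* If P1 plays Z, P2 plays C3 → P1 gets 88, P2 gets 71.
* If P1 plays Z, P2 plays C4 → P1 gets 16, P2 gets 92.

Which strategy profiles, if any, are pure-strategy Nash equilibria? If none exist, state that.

The unique pure-strategy Nash equilibrium is (X, C3).

P1 against C1: payoffs 23, 46, 29, 16 → best response X.
P1 against C2: payoffs 36, 89, 21, 13 → best response X.
P1 against C3: payoffs 53, 97, 35, 88 → best response X.
P1 against C4: payoffs 43, 80, 23, 16 → best response X.
P2 against W: payoffs 21, 44, 14, 36 → best response C2.
P2 against X: payoffs 48, 10, 50, 47 → best response C3.
P2 against Y: payoffs 73, 18, 17, 15 → best response C1.
P2 against Z: payoffs 49, 84, 71, 92 → best response C4.
Mutual best responses: (X, C3).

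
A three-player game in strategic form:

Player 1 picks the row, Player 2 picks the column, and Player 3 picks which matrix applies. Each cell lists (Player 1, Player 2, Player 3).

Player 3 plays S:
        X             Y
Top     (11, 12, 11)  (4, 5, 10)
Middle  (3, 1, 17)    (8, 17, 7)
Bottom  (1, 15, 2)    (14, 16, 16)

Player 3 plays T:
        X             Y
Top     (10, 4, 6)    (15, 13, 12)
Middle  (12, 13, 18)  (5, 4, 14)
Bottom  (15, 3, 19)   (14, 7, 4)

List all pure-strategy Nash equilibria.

Player 1 against (X, S): payoffs 11, 3, 1 → best response Top.
Player 1 against (X, T): payoffs 10, 12, 15 → best response Bottom.
Player 1 against (Y, S): payoffs 4, 8, 14 → best response Bottom.
Player 1 against (Y, T): payoffs 15, 5, 14 → best response Top.
Player 2 against (Top, S): payoffs 12, 5 → best response X.
Player 2 against (Top, T): payoffs 4, 13 → best response Y.
Player 2 against (Middle, S): payoffs 1, 17 → best response Y.
Player 2 against (Middle, T): payoffs 13, 4 → best response X.
Player 2 against (Bottom, S): payoffs 15, 16 → best response Y.
Player 2 against (Bottom, T): payoffs 3, 7 → best response Y.
Player 3 against (Top, X): payoffs 11, 6 → best response S.
Player 3 against (Top, Y): payoffs 10, 12 → best response T.
Player 3 against (Middle, X): payoffs 17, 18 → best response T.
Player 3 against (Middle, Y): payoffs 7, 14 → best response T.
Player 3 against (Bottom, X): payoffs 2, 19 → best response T.
Player 3 against (Bottom, Y): payoffs 16, 4 → best response S.
Mutual best responses: (Top, X, S); (Top, Y, T); (Bottom, Y, S).

The pure Nash equilibria are (Top, X, S) and (Top, Y, T) and (Bottom, Y, S).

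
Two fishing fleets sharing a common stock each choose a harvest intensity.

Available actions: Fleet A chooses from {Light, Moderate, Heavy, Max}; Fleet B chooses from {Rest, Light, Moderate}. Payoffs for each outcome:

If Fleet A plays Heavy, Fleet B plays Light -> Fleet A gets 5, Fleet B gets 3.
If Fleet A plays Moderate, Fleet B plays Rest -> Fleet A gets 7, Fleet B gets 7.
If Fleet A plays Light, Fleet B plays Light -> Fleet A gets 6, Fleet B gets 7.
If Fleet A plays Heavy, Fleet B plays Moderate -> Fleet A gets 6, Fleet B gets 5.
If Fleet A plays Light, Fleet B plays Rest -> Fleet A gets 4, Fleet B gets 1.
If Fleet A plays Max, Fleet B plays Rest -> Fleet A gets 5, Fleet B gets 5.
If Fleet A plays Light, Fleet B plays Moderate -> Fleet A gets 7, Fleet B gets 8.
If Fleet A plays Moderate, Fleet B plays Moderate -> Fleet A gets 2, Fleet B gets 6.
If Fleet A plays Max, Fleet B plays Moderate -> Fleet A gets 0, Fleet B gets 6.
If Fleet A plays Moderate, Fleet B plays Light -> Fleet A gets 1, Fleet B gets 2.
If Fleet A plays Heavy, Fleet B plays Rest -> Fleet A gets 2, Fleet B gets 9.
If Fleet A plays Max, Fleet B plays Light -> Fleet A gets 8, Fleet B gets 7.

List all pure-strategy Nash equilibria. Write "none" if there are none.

Fleet A against Rest: payoffs 4, 7, 2, 5 → best response Moderate.
Fleet A against Light: payoffs 6, 1, 5, 8 → best response Max.
Fleet A against Moderate: payoffs 7, 2, 6, 0 → best response Light.
Fleet B against Light: payoffs 1, 7, 8 → best response Moderate.
Fleet B against Moderate: payoffs 7, 2, 6 → best response Rest.
Fleet B against Heavy: payoffs 9, 3, 5 → best response Rest.
Fleet B against Max: payoffs 5, 7, 6 → best response Light.
Mutual best responses: (Light, Moderate); (Moderate, Rest); (Max, Light).

Pure-strategy Nash equilibria: (Light, Moderate) and (Moderate, Rest) and (Max, Light)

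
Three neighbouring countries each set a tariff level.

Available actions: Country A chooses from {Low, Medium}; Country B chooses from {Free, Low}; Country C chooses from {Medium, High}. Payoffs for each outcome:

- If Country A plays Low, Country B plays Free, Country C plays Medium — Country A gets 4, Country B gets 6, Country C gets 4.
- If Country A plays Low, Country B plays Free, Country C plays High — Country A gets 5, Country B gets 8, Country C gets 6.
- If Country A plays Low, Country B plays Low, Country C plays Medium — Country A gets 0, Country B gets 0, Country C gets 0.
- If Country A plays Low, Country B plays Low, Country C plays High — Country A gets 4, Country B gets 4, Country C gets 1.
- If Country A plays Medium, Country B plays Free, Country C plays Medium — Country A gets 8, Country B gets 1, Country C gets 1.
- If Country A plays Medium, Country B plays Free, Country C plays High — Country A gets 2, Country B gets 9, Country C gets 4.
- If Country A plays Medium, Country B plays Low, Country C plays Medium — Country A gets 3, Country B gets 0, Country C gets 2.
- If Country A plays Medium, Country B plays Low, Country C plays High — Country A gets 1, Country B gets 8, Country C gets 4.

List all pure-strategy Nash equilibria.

(Low, Free, Medium): Country A can switch to Medium (4 → 8). Not NE.
(Low, Free, High): Country A gets 5, best alternative 2; Country B gets 8, best alternative 4; Country C gets 6, best alternative 4. No profitable deviation — NE.
(Low, Low, Medium): Country A can switch to Medium (0 → 3). Not NE.
(Low, Low, High): Country B can switch to Free (4 → 8). Not NE.
(Medium, Free, Medium): Country C can switch to High (1 → 4). Not NE.
(Medium, Free, High): Country A can switch to Low (2 → 5). Not NE.
(Medium, Low, Medium): Country B can switch to Free (0 → 1). Not NE.
(Medium, Low, High): Country A can switch to Low (1 → 4). Not NE.

The unique pure-strategy Nash equilibrium is (Low, Free, High).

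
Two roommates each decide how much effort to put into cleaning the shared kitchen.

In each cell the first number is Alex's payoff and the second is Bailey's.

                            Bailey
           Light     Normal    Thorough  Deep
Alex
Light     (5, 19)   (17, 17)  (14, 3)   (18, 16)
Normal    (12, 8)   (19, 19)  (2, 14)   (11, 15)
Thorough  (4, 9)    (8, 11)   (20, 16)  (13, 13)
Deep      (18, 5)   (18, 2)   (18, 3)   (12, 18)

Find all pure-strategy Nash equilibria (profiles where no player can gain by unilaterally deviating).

Pure-strategy Nash equilibria: (Normal, Normal); (Thorough, Thorough)

Check each profile: it is a Nash equilibrium iff no player can strictly gain by switching unilaterally.
(Light, Light): Alex can switch to Normal (5 → 12). Not NE.
(Light, Normal): Alex can switch to Normal (17 → 19). Not NE.
(Light, Thorough): Alex can switch to Thorough (14 → 20). Not NE.
(Light, Deep): Bailey can switch to Light (16 → 19). Not NE.
(Normal, Light): Alex can switch to Deep (12 → 18). Not NE.
(Normal, Normal): Alex gets 19, best alternative 18; Bailey gets 19, best alternative 15. No profitable deviation — NE.
(Normal, Thorough): Alex can switch to Light (2 → 14). Not NE.
(Thorough, Thorough): Alex gets 20, best alternative 18; Bailey gets 16, best alternative 13. No profitable deviation — NE.
(The remaining 8 profiles each have a profitable deviation by the same check.)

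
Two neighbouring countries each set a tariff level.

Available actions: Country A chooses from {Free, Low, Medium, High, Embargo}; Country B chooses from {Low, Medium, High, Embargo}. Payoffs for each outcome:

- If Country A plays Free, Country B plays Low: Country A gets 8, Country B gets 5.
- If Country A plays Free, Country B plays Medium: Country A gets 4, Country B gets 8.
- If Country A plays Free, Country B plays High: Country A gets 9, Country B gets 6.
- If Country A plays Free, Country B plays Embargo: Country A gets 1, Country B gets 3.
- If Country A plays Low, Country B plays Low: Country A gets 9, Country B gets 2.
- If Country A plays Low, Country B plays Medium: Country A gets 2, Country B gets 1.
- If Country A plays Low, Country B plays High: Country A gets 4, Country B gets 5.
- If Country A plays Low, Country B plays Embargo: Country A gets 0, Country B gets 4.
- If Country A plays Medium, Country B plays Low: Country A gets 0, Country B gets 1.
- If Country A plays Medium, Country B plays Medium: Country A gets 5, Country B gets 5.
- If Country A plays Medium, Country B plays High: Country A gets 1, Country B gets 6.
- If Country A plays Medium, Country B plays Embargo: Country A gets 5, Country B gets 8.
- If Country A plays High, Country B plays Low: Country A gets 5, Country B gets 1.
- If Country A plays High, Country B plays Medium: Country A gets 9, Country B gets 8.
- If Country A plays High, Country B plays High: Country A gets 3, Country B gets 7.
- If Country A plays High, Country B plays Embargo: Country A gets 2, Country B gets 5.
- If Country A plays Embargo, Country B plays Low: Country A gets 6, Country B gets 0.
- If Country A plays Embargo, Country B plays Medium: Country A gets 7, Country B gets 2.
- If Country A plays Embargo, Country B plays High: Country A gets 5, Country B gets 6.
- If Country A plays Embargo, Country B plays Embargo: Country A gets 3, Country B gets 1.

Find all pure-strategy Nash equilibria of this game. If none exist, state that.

Pure-strategy Nash equilibria: (Medium, Embargo) and (High, Medium)

Mark each player's best response to every combination of opponents' strategies; a profile where every player is best-responding is a pure Nash equilibrium.
Country A against Low: payoffs 8, 9, 0, 5, 6 → best response Low.
Country A against Medium: payoffs 4, 2, 5, 9, 7 → best response High.
Country A against High: payoffs 9, 4, 1, 3, 5 → best response Free.
Country A against Embargo: payoffs 1, 0, 5, 2, 3 → best response Medium.
Country B against Free: payoffs 5, 8, 6, 3 → best response Medium.
Country B against Low: payoffs 2, 1, 5, 4 → best response High.
Country B against Medium: payoffs 1, 5, 6, 8 → best response Embargo.
Country B against High: payoffs 1, 8, 7, 5 → best response Medium.
Country B against Embargo: payoffs 0, 2, 6, 1 → best response High.
Mutual best responses: (Medium, Embargo); (High, Medium).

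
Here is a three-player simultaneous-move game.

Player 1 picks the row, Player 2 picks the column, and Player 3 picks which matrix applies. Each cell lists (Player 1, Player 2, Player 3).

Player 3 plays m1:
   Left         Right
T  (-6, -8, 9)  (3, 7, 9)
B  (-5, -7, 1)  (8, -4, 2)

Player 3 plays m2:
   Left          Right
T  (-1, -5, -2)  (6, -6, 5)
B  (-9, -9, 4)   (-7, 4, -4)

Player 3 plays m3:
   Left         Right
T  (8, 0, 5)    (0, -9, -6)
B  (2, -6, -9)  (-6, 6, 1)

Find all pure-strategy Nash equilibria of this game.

The unique pure-strategy Nash equilibrium is (B, Right, m1).

(T, Left, m1): Player 1 can switch to B (-6 → -5). Not NE.
(T, Left, m2): Player 3 can switch to m1 (-2 → 9). Not NE.
(T, Left, m3): Player 3 can switch to m1 (5 → 9). Not NE.
(T, Right, m1): Player 1 can switch to B (3 → 8). Not NE.
(T, Right, m2): Player 2 can switch to Left (-6 → -5). Not NE.
(T, Right, m3): Player 2 can switch to Left (-9 → 0). Not NE.
(B, Right, m1): Player 1 gets 8, best alternative 3; Player 2 gets -4, best alternative -7; Player 3 gets 2, best alternative 1. No profitable deviation — NE.
(The remaining 5 profiles each have a profitable deviation by the same check.)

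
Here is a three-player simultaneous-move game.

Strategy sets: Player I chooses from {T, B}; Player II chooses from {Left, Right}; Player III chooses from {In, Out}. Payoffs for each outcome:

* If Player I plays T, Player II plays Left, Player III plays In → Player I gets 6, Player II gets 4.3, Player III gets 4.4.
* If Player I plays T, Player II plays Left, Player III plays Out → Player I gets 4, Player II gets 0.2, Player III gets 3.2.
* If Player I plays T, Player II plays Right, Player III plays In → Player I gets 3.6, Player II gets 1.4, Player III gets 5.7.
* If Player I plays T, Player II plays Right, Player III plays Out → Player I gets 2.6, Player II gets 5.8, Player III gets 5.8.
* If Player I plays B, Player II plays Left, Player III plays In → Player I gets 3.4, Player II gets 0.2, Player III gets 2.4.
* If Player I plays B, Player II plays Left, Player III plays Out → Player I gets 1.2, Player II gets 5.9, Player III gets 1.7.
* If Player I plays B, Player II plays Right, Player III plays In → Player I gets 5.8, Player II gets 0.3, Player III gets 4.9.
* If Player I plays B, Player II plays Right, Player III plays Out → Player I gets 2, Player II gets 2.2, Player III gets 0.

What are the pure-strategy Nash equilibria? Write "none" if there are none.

(T, Left, In): Player I gets 6, best alternative 3.4; Player II gets 4.3, best alternative 1.4; Player III gets 4.4, best alternative 3.2. No profitable deviation — NE.
(T, Left, Out): Player II can switch to Right (0.2 → 5.8). Not NE.
(T, Right, In): Player I can switch to B (3.6 → 5.8). Not NE.
(T, Right, Out): Player I gets 2.6, best alternative 2; Player II gets 5.8, best alternative 0.2; Player III gets 5.8, best alternative 5.7. No profitable deviation — NE.
(B, Left, In): Player I can switch to T (3.4 → 6). Not NE.
(B, Left, Out): Player I can switch to T (1.2 → 4). Not NE.
(B, Right, In): Player I gets 5.8, best alternative 3.6; Player II gets 0.3, best alternative 0.2; Player III gets 4.9, best alternative 0. No profitable deviation — NE.
(B, Right, Out): Player I can switch to T (2 → 2.6). Not NE.

Pure-strategy Nash equilibria: (T, Left, In) and (T, Right, Out) and (B, Right, In)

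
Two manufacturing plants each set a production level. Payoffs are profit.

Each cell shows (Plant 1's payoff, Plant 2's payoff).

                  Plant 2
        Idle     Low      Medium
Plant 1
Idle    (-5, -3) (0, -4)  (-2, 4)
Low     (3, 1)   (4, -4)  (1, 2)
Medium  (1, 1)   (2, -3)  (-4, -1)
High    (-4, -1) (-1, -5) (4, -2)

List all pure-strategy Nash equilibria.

none

(Idle, Idle): Plant 1 can switch to Low (-5 → 3). Not NE.
(Idle, Low): Plant 1 can switch to Low (0 → 4). Not NE.
(Idle, Medium): Plant 1 can switch to Low (-2 → 1). Not NE.
(Low, Idle): Plant 2 can switch to Medium (1 → 2). Not NE.
(Low, Low): Plant 2 can switch to Idle (-4 → 1). Not NE.
(Low, Medium): Plant 1 can switch to High (1 → 4). Not NE.
(Medium, Idle): Plant 1 can switch to Low (1 → 3). Not NE.
(Medium, Low): Plant 1 can switch to Low (2 → 4). Not NE.
(Medium, Medium): Plant 1 can switch to Idle (-4 → -2). Not NE.
(High, Idle): Plant 1 can switch to Low (-4 → 3). Not NE.
(The remaining 2 profiles each have a profitable deviation by the same check.)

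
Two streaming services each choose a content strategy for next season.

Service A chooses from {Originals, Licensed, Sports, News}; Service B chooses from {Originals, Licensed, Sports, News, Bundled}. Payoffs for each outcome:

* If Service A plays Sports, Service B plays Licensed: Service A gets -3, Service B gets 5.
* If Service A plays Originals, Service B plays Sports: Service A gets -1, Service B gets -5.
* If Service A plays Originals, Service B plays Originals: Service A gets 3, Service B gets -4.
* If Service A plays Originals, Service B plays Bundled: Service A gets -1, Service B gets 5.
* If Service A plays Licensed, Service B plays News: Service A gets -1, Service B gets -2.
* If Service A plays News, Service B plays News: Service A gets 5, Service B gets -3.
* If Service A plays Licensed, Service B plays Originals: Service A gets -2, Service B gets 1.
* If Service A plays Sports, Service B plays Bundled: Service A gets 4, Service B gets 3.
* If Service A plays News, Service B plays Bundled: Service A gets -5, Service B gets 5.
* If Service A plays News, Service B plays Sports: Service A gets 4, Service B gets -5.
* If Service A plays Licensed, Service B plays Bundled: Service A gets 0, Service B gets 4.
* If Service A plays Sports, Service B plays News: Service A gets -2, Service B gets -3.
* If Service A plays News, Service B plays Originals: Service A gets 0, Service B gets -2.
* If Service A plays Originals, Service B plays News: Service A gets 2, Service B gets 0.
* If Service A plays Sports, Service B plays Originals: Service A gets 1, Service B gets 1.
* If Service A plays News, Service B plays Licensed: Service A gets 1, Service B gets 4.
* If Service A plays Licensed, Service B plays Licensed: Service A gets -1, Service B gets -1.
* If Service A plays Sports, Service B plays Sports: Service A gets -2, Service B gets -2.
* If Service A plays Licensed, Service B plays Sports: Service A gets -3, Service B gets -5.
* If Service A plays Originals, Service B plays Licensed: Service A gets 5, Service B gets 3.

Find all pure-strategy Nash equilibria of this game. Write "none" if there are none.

For each strategy profile, look for a profitable unilateral deviation.
(Originals, Originals): Service B can switch to Licensed (-4 → 3). Not NE.
(Originals, Licensed): Service B can switch to Bundled (3 → 5). Not NE.
(Originals, Sports): Service A can switch to News (-1 → 4). Not NE.
(Originals, News): Service A can switch to News (2 → 5). Not NE.
(Originals, Bundled): Service A can switch to Licensed (-1 → 0). Not NE.
(Licensed, Originals): Service A can switch to Originals (-2 → 3). Not NE.
(Licensed, Licensed): Service A can switch to Originals (-1 → 5). Not NE.
(Licensed, Sports): Service A can switch to Originals (-3 → -1). Not NE.
(The remaining 12 profiles each have a profitable deviation by the same check.)

This game has no pure Nash equilibrium.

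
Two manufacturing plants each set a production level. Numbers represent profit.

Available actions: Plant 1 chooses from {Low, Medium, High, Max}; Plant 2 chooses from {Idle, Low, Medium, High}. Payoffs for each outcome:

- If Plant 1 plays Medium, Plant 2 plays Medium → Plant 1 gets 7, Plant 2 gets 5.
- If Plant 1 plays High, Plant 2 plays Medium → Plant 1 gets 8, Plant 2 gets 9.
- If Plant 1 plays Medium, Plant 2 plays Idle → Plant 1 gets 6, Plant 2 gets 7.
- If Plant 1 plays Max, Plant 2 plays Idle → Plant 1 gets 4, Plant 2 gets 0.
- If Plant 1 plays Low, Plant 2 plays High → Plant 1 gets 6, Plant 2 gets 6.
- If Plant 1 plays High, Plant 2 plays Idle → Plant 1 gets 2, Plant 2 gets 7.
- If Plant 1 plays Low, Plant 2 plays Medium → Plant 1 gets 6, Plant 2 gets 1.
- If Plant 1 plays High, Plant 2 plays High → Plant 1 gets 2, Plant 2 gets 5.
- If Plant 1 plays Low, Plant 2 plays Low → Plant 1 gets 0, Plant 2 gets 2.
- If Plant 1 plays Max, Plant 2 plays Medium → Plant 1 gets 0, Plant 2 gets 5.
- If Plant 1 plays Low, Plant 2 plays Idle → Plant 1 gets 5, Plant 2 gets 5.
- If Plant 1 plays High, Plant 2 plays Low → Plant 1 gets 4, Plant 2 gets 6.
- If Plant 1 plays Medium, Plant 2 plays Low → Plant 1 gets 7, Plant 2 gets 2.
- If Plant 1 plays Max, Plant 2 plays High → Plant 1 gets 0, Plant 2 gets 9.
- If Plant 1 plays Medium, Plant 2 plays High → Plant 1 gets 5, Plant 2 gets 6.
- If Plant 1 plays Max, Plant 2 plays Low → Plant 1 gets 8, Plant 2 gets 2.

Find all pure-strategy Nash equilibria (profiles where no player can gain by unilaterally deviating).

Plant 1 against Idle: payoffs 5, 6, 2, 4 → best response Medium.
Plant 1 against Low: payoffs 0, 7, 4, 8 → best response Max.
Plant 1 against Medium: payoffs 6, 7, 8, 0 → best response High.
Plant 1 against High: payoffs 6, 5, 2, 0 → best response Low.
Plant 2 against Low: payoffs 5, 2, 1, 6 → best response High.
Plant 2 against Medium: payoffs 7, 2, 5, 6 → best response Idle.
Plant 2 against High: payoffs 7, 6, 9, 5 → best response Medium.
Plant 2 against Max: payoffs 0, 2, 5, 9 → best response High.
Mutual best responses: (Low, High); (Medium, Idle); (High, Medium).

The pure Nash equilibria are (Low, High) and (Medium, Idle) and (High, Medium).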